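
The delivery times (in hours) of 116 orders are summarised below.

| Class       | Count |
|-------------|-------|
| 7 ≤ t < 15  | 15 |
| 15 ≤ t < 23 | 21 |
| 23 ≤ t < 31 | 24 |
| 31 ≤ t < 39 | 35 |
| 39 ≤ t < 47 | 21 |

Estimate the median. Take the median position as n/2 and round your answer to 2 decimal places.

Cumulative frequencies: 15, 36, 60, 95, 116
n = 116; position = n/2 = 58.
This falls in the class 23 ≤ t < 31: L = 23, F = 36, f = 24, h = 8.
Median ≈ 23 + ((58 − 36) / 24) × 8 = 30.3333

30.33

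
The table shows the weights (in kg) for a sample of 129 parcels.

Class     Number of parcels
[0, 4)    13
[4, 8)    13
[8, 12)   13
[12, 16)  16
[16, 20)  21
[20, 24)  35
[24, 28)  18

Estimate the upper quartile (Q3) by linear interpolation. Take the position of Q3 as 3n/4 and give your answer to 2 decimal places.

22.37

Cumulative frequencies: 13, 26, 39, 55, 76, 111, 129
n = 129; position = 3n/4 = 96.75.
This falls in the class [20, 24): L = 20, F = 76, f = 35, h = 4.
Upper quartile ≈ 20 + ((96.75 − 76) / 35) × 4 = 22.3714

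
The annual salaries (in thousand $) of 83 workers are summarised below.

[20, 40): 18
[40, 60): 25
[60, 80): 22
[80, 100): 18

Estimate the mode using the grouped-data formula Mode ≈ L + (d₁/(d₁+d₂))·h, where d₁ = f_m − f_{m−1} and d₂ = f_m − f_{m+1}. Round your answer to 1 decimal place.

54.0

Modal class: [40, 60) (highest frequency 25).
d₁ = 25 − 18 = 7, d₂ = 25 − 22 = 3
Mode ≈ 40 + (7/(7+3)) × 20 = 40 + 14.0000 = 54.0000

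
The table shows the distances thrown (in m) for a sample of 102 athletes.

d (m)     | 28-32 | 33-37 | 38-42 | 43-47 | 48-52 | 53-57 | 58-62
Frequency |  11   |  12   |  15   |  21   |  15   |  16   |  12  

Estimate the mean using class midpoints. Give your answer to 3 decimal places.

45.539

Midpoints: 30, 35, 40, 45, 50, 55, 60
Σfm = 11×30 + 12×35 + 15×40 + 21×45 + 15×50 + 16×55 + 12×60 = 4645
n = Σf = 102
Mean = 4645 / 102 = 45.5392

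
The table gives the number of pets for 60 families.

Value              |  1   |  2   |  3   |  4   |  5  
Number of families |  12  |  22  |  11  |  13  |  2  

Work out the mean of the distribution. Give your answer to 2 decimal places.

2.52

Values: 1, 2, 3, 4, 5
Σfx = 12×1 + 22×2 + 11×3 + 13×4 + 2×5 = 151
n = Σf = 60
Mean = 151 / 60 = 2.5167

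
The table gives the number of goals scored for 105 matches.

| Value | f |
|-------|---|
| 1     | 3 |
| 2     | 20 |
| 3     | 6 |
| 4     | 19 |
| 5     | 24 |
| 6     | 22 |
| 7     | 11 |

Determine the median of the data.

5

Cumulative frequencies: 3, 23, 29, 48, 72, 94, 105
n = 105, so the median is the value in position (n+1)/2 = 53.
Position 53 falls at value 5.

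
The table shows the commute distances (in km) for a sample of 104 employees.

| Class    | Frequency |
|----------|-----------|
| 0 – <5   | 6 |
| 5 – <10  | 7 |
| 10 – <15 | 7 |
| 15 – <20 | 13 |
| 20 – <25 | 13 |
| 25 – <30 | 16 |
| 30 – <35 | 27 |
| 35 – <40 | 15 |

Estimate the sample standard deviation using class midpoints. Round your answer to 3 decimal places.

Midpoints: 2.5, 7.5, 12.5, 17.5, 22.5, 27.5, 32.5, 37.5
n = 104, Σfm = 2555, mean = 24.5673
Σfm² = 73800
Σf(m − x̄)² = Σfm² − (Σfm)²/n = 73800 − 2555²/104 = 11030.5288
Sample variance = 11030.5288 / 103 = 107.0925
Standard deviation = √107.0925 = 10.3486

10.349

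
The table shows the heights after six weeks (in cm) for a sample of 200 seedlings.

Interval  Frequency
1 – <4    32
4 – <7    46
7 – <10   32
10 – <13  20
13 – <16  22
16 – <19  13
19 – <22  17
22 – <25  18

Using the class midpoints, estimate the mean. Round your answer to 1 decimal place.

10.8

Midpoints: 2.5, 5.5, 8.5, 11.5, 14.5, 17.5, 20.5, 23.5
Σfm = 32×2.5 + 46×5.5 + 32×8.5 + 20×11.5 + 22×14.5 + 13×17.5 + 17×20.5 + 18×23.5 = 2153
n = Σf = 200
Mean = 2153 / 200 = 10.7650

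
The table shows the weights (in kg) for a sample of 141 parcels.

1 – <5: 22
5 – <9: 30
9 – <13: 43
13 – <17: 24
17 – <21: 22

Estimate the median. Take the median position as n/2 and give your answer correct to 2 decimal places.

Cumulative frequencies: 22, 52, 95, 119, 141
n = 141; position = n/2 = 70.5.
This falls in the class 9 – <13: L = 9, F = 52, f = 43, h = 4.
Median ≈ 9 + ((70.5 − 52) / 43) × 4 = 10.7209

10.72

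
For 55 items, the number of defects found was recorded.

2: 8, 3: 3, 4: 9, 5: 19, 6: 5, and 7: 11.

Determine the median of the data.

5

Cumulative frequencies: 8, 11, 20, 39, 44, 55
n = 55, so the median is the value in position (n+1)/2 = 28.
Position 28 falls at value 5.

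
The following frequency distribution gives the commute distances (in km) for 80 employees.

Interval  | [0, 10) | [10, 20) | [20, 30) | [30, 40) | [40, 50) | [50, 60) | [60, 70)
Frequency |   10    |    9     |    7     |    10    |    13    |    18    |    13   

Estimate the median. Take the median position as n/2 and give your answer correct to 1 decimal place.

Cumulative frequencies: 10, 19, 26, 36, 49, 67, 80
n = 80; position = n/2 = 40.
This falls in the class [40, 50): L = 40, F = 36, f = 13, h = 10.
Median ≈ 40 + ((40 − 36) / 13) × 10 = 43.0769

43.1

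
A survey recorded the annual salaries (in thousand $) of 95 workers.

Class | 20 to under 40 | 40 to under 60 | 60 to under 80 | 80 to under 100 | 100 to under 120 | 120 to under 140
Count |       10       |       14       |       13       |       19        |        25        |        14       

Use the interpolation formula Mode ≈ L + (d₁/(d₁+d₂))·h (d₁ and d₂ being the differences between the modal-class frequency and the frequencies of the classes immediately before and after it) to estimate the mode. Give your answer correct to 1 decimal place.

107.1

Modal class: 100 to under 120 (highest frequency 25).
d₁ = 25 − 19 = 6, d₂ = 25 − 14 = 11
Mode ≈ 100 + (6/(6+11)) × 20 = 100 + 7.0588 = 107.0588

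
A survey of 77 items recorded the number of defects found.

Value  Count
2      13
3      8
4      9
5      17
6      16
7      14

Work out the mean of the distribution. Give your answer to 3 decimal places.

Values: 2, 3, 4, 5, 6, 7
Σfx = 13×2 + 8×3 + 9×4 + 17×5 + 16×6 + 14×7 = 365
n = Σf = 77
Mean = 365 / 77 = 4.7403

4.740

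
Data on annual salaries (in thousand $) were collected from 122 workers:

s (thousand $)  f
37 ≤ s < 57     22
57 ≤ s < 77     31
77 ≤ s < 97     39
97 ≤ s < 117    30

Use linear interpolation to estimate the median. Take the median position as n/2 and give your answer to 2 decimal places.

81.10

Cumulative frequencies: 22, 53, 92, 122
n = 122; position = n/2 = 61.
This falls in the class 77 ≤ s < 97: L = 77, F = 53, f = 39, h = 20.
Median ≈ 77 + ((61 − 53) / 39) × 20 = 81.1026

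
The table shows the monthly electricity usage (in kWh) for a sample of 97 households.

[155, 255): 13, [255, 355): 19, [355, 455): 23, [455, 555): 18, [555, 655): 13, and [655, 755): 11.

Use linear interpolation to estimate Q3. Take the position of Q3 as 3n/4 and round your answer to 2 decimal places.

553.61

Cumulative frequencies: 13, 32, 55, 73, 86, 97
n = 97; position = 3n/4 = 72.75.
This falls in the class [455, 555): L = 455, F = 55, f = 18, h = 100.
Upper quartile ≈ 455 + ((72.75 − 55) / 18) × 100 = 553.6111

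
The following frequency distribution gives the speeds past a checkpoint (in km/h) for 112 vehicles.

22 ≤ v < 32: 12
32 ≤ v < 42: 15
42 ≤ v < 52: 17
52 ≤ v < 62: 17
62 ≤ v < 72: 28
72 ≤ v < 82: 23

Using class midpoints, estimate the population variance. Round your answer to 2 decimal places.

Midpoints: 27, 37, 47, 57, 67, 77
n = 112, Σfm = 6294, mean = 56.1964
Σfm² = 384128
Σf(m − x̄)² = Σfm² − (Σfm)²/n = 384128 − 6294²/112 = 30427.6786
Population variance = 30427.6786 / 112 = 271.6757

271.68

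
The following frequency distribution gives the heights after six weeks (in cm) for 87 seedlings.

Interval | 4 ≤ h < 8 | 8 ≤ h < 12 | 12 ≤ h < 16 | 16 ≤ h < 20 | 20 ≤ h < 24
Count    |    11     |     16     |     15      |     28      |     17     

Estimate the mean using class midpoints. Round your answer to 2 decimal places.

Midpoints: 6, 10, 14, 18, 22
Σfm = 11×6 + 16×10 + 15×14 + 28×18 + 17×22 = 1314
n = Σf = 87
Mean = 1314 / 87 = 15.1034

15.10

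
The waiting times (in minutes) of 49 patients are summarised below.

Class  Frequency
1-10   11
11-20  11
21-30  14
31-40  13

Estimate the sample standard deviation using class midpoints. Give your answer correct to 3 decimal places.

11.165

Midpoints: 5.5, 15.5, 25.5, 35.5
n = 49, Σfm = 1049.5, mean = 21.4184
Σfm² = 28462.25
Σf(m − x̄)² = Σfm² − (Σfm)²/n = 28462.25 − 1049.5²/49 = 5983.6735
Sample variance = 5983.6735 / 48 = 124.6599
Standard deviation = √124.6599 = 11.1651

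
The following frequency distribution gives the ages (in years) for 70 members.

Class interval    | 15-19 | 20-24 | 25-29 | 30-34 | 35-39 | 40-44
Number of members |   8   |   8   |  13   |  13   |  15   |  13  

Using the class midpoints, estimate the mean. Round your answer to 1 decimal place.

31.1

Midpoints: 17, 22, 27, 32, 37, 42
Σfm = 8×17 + 8×22 + 13×27 + 13×32 + 15×37 + 13×42 = 2180
n = Σf = 70
Mean = 2180 / 70 = 31.1429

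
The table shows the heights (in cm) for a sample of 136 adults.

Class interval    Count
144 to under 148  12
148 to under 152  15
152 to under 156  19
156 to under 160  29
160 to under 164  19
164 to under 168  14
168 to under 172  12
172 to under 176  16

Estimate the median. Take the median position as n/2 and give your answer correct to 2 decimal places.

Cumulative frequencies: 12, 27, 46, 75, 94, 108, 120, 136
n = 136; position = n/2 = 68.
This falls in the class 156 to under 160: L = 156, F = 46, f = 29, h = 4.
Median ≈ 156 + ((68 − 46) / 29) × 4 = 159.0345

159.03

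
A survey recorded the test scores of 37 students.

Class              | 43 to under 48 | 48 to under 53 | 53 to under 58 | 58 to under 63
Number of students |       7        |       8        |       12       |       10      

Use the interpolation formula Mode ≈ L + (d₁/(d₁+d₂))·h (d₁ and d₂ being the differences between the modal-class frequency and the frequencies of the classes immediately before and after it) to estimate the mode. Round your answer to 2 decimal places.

Modal class: 53 to under 58 (highest frequency 12).
d₁ = 12 − 8 = 4, d₂ = 12 − 10 = 2
Mode ≈ 53 + (4/(4+2)) × 5 = 53 + 3.3333 = 56.3333

56.33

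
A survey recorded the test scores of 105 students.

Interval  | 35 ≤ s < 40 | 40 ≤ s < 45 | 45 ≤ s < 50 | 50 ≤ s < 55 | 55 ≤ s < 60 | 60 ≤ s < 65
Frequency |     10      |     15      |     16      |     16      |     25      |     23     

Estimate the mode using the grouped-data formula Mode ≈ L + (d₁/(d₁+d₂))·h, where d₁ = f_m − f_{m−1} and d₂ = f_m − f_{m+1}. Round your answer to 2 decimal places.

59.09

Modal class: 55 ≤ s < 60 (highest frequency 25).
d₁ = 25 − 16 = 9, d₂ = 25 − 23 = 2
Mode ≈ 55 + (9/(9+2)) × 5 = 55 + 4.0909 = 59.0909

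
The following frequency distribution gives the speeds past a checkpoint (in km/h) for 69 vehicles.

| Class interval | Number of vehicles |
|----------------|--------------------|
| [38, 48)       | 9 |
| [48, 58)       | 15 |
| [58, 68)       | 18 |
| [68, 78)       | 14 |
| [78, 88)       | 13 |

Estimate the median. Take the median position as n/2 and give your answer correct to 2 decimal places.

Cumulative frequencies: 9, 24, 42, 56, 69
n = 69; position = n/2 = 34.5.
This falls in the class [58, 68): L = 58, F = 24, f = 18, h = 10.
Median ≈ 58 + ((34.5 − 24) / 18) × 10 = 63.8333

63.83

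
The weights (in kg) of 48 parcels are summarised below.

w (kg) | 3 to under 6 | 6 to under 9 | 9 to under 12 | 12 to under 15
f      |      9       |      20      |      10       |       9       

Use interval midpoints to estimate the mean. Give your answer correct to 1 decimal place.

Midpoints: 4.5, 7.5, 10.5, 13.5
Σfm = 9×4.5 + 20×7.5 + 10×10.5 + 9×13.5 = 417
n = Σf = 48
Mean = 417 / 48 = 8.6875

8.7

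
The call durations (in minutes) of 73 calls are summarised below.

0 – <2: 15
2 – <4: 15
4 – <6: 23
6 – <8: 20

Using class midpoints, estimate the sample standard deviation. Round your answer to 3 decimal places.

2.191

Midpoints: 1, 3, 5, 7
n = 73, Σfm = 315, mean = 4.3151
Σfm² = 1705
Σf(m − x̄)² = Σfm² − (Σfm)²/n = 1705 − 315²/73 = 345.7534
Sample variance = 345.7534 / 72 = 4.8021
Standard deviation = √4.8021 = 2.1914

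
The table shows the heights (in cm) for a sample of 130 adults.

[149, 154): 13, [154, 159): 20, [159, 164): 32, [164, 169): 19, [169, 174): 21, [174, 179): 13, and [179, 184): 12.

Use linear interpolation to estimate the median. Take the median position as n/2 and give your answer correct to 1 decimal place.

164.0

Cumulative frequencies: 13, 33, 65, 84, 105, 118, 130
n = 130; position = n/2 = 65.
This falls in the class [159, 164): L = 159, F = 33, f = 32, h = 5.
Median ≈ 159 + ((65 − 33) / 32) × 5 = 164.0000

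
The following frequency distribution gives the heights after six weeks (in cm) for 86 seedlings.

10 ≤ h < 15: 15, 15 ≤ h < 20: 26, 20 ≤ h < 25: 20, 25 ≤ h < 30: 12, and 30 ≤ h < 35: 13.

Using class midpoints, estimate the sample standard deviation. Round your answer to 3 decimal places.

Midpoints: 12.5, 17.5, 22.5, 27.5, 32.5
n = 86, Σfm = 1845, mean = 21.4535
Σfm² = 43237.5
Σf(m − x̄)² = Σfm² − (Σfm)²/n = 43237.5 − 1845²/86 = 3655.8140
Sample variance = 3655.8140 / 85 = 43.0096
Standard deviation = √43.0096 = 6.5582

6.558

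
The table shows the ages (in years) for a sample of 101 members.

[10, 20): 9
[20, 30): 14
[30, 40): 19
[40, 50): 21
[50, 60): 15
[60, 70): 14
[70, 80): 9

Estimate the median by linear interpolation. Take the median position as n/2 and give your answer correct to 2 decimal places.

44.05

Cumulative frequencies: 9, 23, 42, 63, 78, 92, 101
n = 101; position = n/2 = 50.5.
This falls in the class [40, 50): L = 40, F = 42, f = 21, h = 10.
Median ≈ 40 + ((50.5 − 42) / 21) × 10 = 44.0476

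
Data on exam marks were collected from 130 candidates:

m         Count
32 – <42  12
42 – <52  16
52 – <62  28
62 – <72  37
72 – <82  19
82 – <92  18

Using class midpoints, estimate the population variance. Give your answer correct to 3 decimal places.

213.899

Midpoints: 37, 47, 57, 67, 77, 87
n = 130, Σfm = 8300, mean = 63.8462
Σfm² = 557730
Σf(m − x̄)² = Σfm² − (Σfm)²/n = 557730 − 8300²/130 = 27806.9231
Population variance = 27806.9231 / 130 = 213.8994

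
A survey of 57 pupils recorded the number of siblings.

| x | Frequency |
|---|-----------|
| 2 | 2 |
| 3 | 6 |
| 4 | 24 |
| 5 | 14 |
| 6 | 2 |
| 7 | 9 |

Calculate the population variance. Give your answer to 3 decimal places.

Values: 2, 3, 4, 5, 6, 7
n = 57, Σfx = 263, mean = 4.6140
Σfx² = 1309
Σf(x − x̄)² = Σfx² − (Σfx)²/n = 1309 − 263²/57 = 95.5088
Population variance = 95.5088 / 57 = 1.6756

1.676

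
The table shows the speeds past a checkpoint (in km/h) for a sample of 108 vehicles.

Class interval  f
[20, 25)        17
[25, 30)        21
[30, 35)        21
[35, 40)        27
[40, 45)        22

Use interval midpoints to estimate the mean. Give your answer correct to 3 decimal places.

33.241

Midpoints: 22.5, 27.5, 32.5, 37.5, 42.5
Σfm = 17×22.5 + 21×27.5 + 21×32.5 + 27×37.5 + 22×42.5 = 3590
n = Σf = 108
Mean = 3590 / 108 = 33.2407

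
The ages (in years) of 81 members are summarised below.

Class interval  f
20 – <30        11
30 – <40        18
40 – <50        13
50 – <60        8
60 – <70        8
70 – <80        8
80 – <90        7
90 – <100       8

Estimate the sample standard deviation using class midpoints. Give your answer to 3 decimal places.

22.768

Midpoints: 25, 35, 45, 55, 65, 75, 85, 95
n = 81, Σfm = 4405, mean = 54.3827
Σfm² = 281025
Σf(m − x̄)² = Σfm² − (Σfm)²/n = 281025 − 4405²/81 = 41469.1358
Sample variance = 41469.1358 / 80 = 518.3642
Standard deviation = √518.3642 = 22.7676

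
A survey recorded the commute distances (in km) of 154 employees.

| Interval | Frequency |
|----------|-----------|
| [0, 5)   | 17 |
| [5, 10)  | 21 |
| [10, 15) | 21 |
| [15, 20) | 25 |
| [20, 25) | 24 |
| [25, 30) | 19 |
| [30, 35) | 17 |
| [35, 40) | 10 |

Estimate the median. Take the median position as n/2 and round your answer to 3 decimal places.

18.600

Cumulative frequencies: 17, 38, 59, 84, 108, 127, 144, 154
n = 154; position = n/2 = 77.
This falls in the class [15, 20): L = 15, F = 59, f = 25, h = 5.
Median ≈ 15 + ((77 − 59) / 25) × 5 = 18.6000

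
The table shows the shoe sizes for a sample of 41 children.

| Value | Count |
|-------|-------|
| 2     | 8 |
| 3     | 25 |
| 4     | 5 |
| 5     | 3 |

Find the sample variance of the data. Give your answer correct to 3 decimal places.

Values: 2, 3, 4, 5
n = 41, Σfx = 126, mean = 3.0732
Σfx² = 412
Σf(x − x̄)² = Σfx² − (Σfx)²/n = 412 − 126²/41 = 24.7805
Sample variance = 24.7805 / 40 = 0.6195

0.620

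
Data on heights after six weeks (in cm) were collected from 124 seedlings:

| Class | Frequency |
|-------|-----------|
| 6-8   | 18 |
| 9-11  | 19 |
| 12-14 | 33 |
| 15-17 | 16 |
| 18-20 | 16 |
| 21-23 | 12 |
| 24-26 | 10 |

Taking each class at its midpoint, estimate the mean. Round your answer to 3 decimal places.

Midpoints: 7, 10, 13, 16, 19, 22, 25
Σfm = 18×7 + 19×10 + 33×13 + 16×16 + 16×19 + 12×22 + 10×25 = 1819
n = Σf = 124
Mean = 1819 / 124 = 14.6694

14.669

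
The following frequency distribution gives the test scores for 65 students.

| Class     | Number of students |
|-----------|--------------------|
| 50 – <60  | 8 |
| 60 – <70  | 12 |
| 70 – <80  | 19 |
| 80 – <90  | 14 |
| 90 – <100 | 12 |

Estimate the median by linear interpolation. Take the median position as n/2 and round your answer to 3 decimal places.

76.579

Cumulative frequencies: 8, 20, 39, 53, 65
n = 65; position = n/2 = 32.5.
This falls in the class 70 – <80: L = 70, F = 20, f = 19, h = 10.
Median ≈ 70 + ((32.5 − 20) / 19) × 10 = 76.5789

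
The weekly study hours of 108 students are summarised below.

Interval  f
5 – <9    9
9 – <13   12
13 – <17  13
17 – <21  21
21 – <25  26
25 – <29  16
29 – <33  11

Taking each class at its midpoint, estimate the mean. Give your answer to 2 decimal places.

20.00

Midpoints: 7, 11, 15, 19, 23, 27, 31
Σfm = 9×7 + 12×11 + 13×15 + 21×19 + 26×23 + 16×27 + 11×31 = 2160
n = Σf = 108
Mean = 2160 / 108 = 20.0000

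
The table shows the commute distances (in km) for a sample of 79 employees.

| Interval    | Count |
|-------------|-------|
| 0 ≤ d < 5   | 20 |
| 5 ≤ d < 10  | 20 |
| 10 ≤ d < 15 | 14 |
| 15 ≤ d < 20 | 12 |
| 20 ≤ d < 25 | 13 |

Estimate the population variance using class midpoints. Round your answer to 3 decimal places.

49.960

Midpoints: 2.5, 7.5, 12.5, 17.5, 22.5
n = 79, Σfm = 877.5, mean = 11.1076
Σfm² = 13693.75
Σf(m − x̄)² = Σfm² − (Σfm)²/n = 13693.75 − 877.5²/79 = 3946.8354
Population variance = 3946.8354 / 79 = 49.9599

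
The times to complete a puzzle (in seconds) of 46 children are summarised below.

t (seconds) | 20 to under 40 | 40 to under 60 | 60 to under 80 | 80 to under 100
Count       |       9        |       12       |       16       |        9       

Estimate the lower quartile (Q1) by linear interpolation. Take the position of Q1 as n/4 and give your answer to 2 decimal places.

44.17

Cumulative frequencies: 9, 21, 37, 46
n = 46; position = n/4 = 11.5.
This falls in the class 40 to under 60: L = 40, F = 9, f = 12, h = 20.
Lower quartile ≈ 40 + ((11.5 − 9) / 12) × 20 = 44.1667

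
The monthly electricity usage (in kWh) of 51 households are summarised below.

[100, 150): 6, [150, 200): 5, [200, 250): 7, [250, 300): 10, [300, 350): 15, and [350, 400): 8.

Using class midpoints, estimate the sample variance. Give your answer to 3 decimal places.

6384.314

Midpoints: 125, 175, 225, 275, 325, 375
n = 51, Σfm = 13825, mean = 271.0784
Σfm² = 4066875
Σf(m − x̄)² = Σfm² − (Σfm)²/n = 4066875 − 13825²/51 = 319215.6863
Sample variance = 319215.6863 / 50 = 6384.3137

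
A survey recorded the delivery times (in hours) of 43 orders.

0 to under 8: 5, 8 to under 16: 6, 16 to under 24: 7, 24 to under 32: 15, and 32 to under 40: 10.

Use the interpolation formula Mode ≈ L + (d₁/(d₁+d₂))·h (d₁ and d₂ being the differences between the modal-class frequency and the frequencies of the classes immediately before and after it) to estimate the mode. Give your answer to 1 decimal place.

28.9

Modal class: 24 to under 32 (highest frequency 15).
d₁ = 15 − 7 = 8, d₂ = 15 − 10 = 5
Mode ≈ 24 + (8/(8+5)) × 8 = 24 + 4.9231 = 28.9231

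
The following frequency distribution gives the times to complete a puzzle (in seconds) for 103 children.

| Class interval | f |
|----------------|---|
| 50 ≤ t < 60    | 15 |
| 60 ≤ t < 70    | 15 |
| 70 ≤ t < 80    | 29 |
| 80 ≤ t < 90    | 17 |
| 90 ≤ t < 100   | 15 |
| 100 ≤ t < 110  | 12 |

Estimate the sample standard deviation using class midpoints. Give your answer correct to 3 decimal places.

15.529

Midpoints: 55, 65, 75, 85, 95, 105
n = 103, Σfm = 8105, mean = 78.6893
Σfm² = 662375
Σf(m − x̄)² = Σfm² − (Σfm)²/n = 662375 − 8105²/103 = 24598.0583
Sample variance = 24598.0583 / 102 = 241.1574
Standard deviation = √241.1574 = 15.5292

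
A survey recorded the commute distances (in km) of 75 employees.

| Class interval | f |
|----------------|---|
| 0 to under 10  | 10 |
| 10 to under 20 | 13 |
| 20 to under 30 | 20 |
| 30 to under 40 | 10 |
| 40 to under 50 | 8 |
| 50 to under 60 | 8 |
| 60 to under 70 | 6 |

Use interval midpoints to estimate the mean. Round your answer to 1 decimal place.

30.5

Midpoints: 5, 15, 25, 35, 45, 55, 65
Σfm = 10×5 + 13×15 + 20×25 + 10×35 + 8×45 + 8×55 + 6×65 = 2285
n = Σf = 75
Mean = 2285 / 75 = 30.4667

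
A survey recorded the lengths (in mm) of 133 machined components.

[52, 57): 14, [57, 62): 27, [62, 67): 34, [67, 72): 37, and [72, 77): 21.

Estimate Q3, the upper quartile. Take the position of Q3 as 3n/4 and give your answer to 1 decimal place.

70.3

Cumulative frequencies: 14, 41, 75, 112, 133
n = 133; position = 3n/4 = 99.75.
This falls in the class [67, 72): L = 67, F = 75, f = 37, h = 5.
Upper quartile ≈ 67 + ((99.75 − 75) / 37) × 5 = 70.3446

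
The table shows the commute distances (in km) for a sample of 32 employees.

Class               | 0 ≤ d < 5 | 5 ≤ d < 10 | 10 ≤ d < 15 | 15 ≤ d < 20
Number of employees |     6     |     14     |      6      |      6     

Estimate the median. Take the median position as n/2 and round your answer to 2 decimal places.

8.57

Cumulative frequencies: 6, 20, 26, 32
n = 32; position = n/2 = 16.
This falls in the class 5 ≤ d < 10: L = 5, F = 6, f = 14, h = 5.
Median ≈ 5 + ((16 − 6) / 14) × 5 = 8.5714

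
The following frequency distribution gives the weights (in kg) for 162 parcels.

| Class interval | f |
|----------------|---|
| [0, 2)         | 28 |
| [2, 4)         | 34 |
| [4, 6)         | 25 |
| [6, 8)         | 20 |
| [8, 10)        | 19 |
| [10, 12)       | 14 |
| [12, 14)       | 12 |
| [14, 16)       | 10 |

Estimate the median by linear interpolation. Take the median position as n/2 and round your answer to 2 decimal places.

Cumulative frequencies: 28, 62, 87, 107, 126, 140, 152, 162
n = 162; position = n/2 = 81.
This falls in the class [4, 6): L = 4, F = 62, f = 25, h = 2.
Median ≈ 4 + ((81 − 62) / 25) × 2 = 5.5200

5.52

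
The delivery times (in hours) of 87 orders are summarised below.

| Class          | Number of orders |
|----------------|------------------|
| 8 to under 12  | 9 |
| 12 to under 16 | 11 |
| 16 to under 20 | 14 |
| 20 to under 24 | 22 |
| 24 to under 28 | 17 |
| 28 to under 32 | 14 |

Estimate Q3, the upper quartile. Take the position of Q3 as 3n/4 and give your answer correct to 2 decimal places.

Cumulative frequencies: 9, 20, 34, 56, 73, 87
n = 87; position = 3n/4 = 65.25.
This falls in the class 24 to under 28: L = 24, F = 56, f = 17, h = 4.
Upper quartile ≈ 24 + ((65.25 − 56) / 17) × 4 = 26.1765

26.18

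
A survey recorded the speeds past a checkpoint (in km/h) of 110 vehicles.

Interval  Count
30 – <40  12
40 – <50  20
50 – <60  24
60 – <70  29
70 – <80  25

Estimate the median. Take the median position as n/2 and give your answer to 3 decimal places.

Cumulative frequencies: 12, 32, 56, 85, 110
n = 110; position = n/2 = 55.
This falls in the class 50 – <60: L = 50, F = 32, f = 24, h = 10.
Median ≈ 50 + ((55 − 32) / 24) × 10 = 59.5833

59.583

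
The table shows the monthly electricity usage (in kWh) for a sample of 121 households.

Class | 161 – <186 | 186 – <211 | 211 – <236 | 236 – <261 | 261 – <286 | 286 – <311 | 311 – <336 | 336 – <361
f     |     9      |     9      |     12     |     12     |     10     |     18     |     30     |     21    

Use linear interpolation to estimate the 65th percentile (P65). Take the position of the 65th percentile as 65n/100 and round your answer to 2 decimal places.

Cumulative frequencies: 9, 18, 30, 42, 52, 70, 100, 121
n = 121; position = 65n/100 = 78.65.
This falls in the class 311 – <336: L = 311, F = 70, f = 30, h = 25.
65th percentile ≈ 311 + ((78.65 − 70) / 30) × 25 = 318.2083

318.21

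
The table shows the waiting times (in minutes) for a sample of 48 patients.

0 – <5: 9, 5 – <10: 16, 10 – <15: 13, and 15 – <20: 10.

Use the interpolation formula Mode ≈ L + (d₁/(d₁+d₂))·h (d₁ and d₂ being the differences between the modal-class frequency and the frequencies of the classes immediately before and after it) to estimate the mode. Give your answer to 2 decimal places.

8.50

Modal class: 5 – <10 (highest frequency 16).
d₁ = 16 − 9 = 7, d₂ = 16 − 13 = 3
Mode ≈ 5 + (7/(7+3)) × 5 = 5 + 3.5000 = 8.5000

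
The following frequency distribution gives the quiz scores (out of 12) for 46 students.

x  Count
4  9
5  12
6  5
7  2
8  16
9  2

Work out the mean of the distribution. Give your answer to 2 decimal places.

6.22

Values: 4, 5, 6, 7, 8, 9
Σfx = 9×4 + 12×5 + 5×6 + 2×7 + 16×8 + 2×9 = 286
n = Σf = 46
Mean = 286 / 46 = 6.2174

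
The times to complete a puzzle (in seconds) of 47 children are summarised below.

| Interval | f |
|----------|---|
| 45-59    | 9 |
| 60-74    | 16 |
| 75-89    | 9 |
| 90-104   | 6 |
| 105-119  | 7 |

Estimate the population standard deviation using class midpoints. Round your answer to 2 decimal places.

Midpoints: 52, 67, 82, 97, 112
n = 47, Σfm = 3644, mean = 77.5319
Σfm² = 300938
Σf(m − x̄)² = Σfm² − (Σfm)²/n = 300938 − 3644²/47 = 18411.7021
Population variance = 18411.7021 / 47 = 391.7383
Standard deviation = √391.7383 = 19.7924

19.79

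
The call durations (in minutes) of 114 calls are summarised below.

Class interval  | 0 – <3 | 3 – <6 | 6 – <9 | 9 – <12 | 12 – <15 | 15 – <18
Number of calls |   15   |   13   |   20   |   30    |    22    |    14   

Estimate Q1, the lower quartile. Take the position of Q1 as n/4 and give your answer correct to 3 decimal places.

Cumulative frequencies: 15, 28, 48, 78, 100, 114
n = 114; position = n/4 = 28.5.
This falls in the class 6 – <9: L = 6, F = 28, f = 20, h = 3.
Lower quartile ≈ 6 + ((28.5 − 28) / 20) × 3 = 6.0750

6.075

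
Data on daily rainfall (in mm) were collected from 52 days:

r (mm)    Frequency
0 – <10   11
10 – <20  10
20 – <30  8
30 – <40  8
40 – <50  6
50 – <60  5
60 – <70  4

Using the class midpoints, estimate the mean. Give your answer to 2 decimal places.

Midpoints: 5, 15, 25, 35, 45, 55, 65
Σfm = 11×5 + 10×15 + 8×25 + 8×35 + 6×45 + 5×55 + 4×65 = 1490
n = Σf = 52
Mean = 1490 / 52 = 28.6538

28.65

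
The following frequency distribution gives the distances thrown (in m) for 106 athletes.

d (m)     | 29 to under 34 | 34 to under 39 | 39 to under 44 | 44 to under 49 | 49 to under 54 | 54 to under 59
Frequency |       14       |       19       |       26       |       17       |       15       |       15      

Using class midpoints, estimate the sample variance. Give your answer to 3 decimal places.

63.785

Midpoints: 31.5, 36.5, 41.5, 46.5, 51.5, 56.5
n = 106, Σfm = 4624, mean = 43.6226
Σfm² = 208408.5
Σf(m − x̄)² = Σfm² − (Σfm)²/n = 208408.5 − 4624²/106 = 6697.4057
Sample variance = 6697.4057 / 105 = 63.7848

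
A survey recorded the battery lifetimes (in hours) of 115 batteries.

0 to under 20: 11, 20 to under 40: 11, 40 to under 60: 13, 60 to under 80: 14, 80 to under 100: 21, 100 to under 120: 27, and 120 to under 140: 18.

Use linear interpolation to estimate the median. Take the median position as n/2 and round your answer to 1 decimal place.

Cumulative frequencies: 11, 22, 35, 49, 70, 97, 115
n = 115; position = n/2 = 57.5.
This falls in the class 80 to under 100: L = 80, F = 49, f = 21, h = 20.
Median ≈ 80 + ((57.5 − 49) / 21) × 20 = 88.0952

88.1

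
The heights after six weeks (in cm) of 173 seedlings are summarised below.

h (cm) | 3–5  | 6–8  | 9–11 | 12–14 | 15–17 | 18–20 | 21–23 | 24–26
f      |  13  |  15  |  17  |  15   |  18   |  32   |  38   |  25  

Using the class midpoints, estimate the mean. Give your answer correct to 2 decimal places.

Midpoints: 4, 7, 10, 13, 16, 19, 22, 25
Σfm = 13×4 + 15×7 + 17×10 + 15×13 + 18×16 + 32×19 + 38×22 + 25×25 = 2879
n = Σf = 173
Mean = 2879 / 173 = 16.6416

16.64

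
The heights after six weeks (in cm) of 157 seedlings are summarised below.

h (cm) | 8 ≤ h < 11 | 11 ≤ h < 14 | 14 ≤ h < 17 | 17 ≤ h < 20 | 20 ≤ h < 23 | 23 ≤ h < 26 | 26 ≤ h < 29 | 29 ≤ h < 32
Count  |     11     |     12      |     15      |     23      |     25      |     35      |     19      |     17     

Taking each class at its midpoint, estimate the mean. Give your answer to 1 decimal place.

Midpoints: 9.5, 12.5, 15.5, 18.5, 21.5, 24.5, 27.5, 30.5
Σfm = 11×9.5 + 12×12.5 + 15×15.5 + 23×18.5 + 25×21.5 + 35×24.5 + 19×27.5 + 17×30.5 = 3348.5
n = Σf = 157
Mean = 3348.5 / 157 = 21.3280

21.3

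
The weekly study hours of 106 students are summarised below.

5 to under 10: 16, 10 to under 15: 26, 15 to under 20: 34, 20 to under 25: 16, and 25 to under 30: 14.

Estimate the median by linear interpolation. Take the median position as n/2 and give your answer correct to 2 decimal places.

16.62

Cumulative frequencies: 16, 42, 76, 92, 106
n = 106; position = n/2 = 53.
This falls in the class 15 to under 20: L = 15, F = 42, f = 34, h = 5.
Median ≈ 15 + ((53 − 42) / 34) × 5 = 16.6176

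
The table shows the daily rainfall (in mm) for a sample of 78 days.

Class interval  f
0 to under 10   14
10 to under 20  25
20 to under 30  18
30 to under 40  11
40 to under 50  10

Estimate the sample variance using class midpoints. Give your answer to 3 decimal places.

163.370

Midpoints: 5, 15, 25, 35, 45
n = 78, Σfm = 1730, mean = 22.1795
Σfm² = 50950
Σf(m − x̄)² = Σfm² − (Σfm)²/n = 50950 − 1730²/78 = 12579.4872
Sample variance = 12579.4872 / 77 = 163.3700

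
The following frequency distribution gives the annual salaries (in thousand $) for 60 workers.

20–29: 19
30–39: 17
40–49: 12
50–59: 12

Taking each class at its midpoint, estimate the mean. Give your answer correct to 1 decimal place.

37.3

Midpoints: 24.5, 34.5, 44.5, 54.5
Σfm = 19×24.5 + 17×34.5 + 12×44.5 + 12×54.5 = 2240
n = Σf = 60
Mean = 2240 / 60 = 37.3333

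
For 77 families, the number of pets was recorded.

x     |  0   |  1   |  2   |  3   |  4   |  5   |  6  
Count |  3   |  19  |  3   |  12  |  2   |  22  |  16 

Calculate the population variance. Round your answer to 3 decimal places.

4.089

Values: 0, 1, 2, 3, 4, 5, 6
n = 77, Σfx = 275, mean = 3.5714
Σfx² = 1297
Σf(x − x̄)² = Σfx² − (Σfx)²/n = 1297 − 275²/77 = 314.8571
Population variance = 314.8571 / 77 = 4.0891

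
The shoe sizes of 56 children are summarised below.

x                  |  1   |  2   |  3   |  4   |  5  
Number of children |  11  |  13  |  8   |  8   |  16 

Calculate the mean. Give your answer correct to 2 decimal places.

3.09

Values: 1, 2, 3, 4, 5
Σfx = 11×1 + 13×2 + 8×3 + 8×4 + 16×5 = 173
n = Σf = 56
Mean = 173 / 56 = 3.0893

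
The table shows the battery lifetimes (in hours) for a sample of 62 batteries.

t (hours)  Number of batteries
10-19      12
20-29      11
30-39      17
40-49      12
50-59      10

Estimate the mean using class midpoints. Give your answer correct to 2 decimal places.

34.02

Midpoints: 14.5, 24.5, 34.5, 44.5, 54.5
Σfm = 12×14.5 + 11×24.5 + 17×34.5 + 12×44.5 + 10×54.5 = 2109
n = Σf = 62
Mean = 2109 / 62 = 34.0161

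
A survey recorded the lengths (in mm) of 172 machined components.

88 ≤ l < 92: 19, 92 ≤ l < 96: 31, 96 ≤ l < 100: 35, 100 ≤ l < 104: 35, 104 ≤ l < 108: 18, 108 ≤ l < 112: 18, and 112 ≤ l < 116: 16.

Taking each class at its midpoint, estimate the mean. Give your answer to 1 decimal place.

100.8

Midpoints: 90, 94, 98, 102, 106, 110, 114
Σfm = 19×90 + 31×94 + 35×98 + 35×102 + 18×106 + 18×110 + 16×114 = 17336
n = Σf = 172
Mean = 17336 / 172 = 100.7907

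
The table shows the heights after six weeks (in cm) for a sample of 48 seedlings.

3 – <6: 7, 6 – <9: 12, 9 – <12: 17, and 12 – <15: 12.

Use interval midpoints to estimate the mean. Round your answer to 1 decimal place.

Midpoints: 4.5, 7.5, 10.5, 13.5
Σfm = 7×4.5 + 12×7.5 + 17×10.5 + 12×13.5 = 462
n = Σf = 48
Mean = 462 / 48 = 9.6250

9.6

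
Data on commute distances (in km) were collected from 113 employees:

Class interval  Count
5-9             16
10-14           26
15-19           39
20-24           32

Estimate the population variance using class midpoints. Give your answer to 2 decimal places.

25.67

Midpoints: 7, 12, 17, 22
n = 113, Σfm = 1791, mean = 15.8496
Σfm² = 31287
Σf(m − x̄)² = Σfm² − (Σfm)²/n = 31287 − 1791²/113 = 2900.4425
Population variance = 2900.4425 / 113 = 25.6676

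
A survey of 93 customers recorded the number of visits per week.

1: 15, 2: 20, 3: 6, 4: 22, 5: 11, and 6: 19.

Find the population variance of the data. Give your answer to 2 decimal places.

Values: 1, 2, 3, 4, 5, 6
n = 93, Σfx = 330, mean = 3.5484
Σfx² = 1460
Σf(x − x̄)² = Σfx² − (Σfx)²/n = 1460 − 330²/93 = 289.0323
Population variance = 289.0323 / 93 = 3.1079

3.11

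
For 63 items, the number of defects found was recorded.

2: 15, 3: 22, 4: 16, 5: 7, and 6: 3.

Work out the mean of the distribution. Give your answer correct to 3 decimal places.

Values: 2, 3, 4, 5, 6
Σfx = 15×2 + 22×3 + 16×4 + 7×5 + 3×6 = 213
n = Σf = 63
Mean = 213 / 63 = 3.3810

3.381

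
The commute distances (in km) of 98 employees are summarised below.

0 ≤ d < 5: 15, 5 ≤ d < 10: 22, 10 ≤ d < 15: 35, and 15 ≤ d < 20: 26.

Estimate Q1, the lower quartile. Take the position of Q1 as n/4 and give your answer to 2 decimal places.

7.16

Cumulative frequencies: 15, 37, 72, 98
n = 98; position = n/4 = 24.5.
This falls in the class 5 ≤ d < 10: L = 5, F = 15, f = 22, h = 5.
Lower quartile ≈ 5 + ((24.5 − 15) / 22) × 5 = 7.1591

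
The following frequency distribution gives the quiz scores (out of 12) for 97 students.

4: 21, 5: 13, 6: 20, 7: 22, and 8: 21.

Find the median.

6

Cumulative frequencies: 21, 34, 54, 76, 97
n = 97, so the median is the value in position (n+1)/2 = 49.
Position 49 falls at value 6.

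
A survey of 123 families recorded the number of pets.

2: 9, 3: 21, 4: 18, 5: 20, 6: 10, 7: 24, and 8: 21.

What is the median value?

5

Cumulative frequencies: 9, 30, 48, 68, 78, 102, 123
n = 123, so the median is the value in position (n+1)/2 = 62.
Position 62 falls at value 5.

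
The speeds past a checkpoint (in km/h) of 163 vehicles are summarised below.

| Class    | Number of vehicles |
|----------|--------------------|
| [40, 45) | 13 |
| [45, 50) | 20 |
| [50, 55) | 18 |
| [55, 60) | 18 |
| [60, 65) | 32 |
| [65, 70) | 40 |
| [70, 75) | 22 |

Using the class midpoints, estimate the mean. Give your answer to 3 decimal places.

Midpoints: 42.5, 47.5, 52.5, 57.5, 62.5, 67.5, 72.5
Σfm = 13×42.5 + 20×47.5 + 18×52.5 + 18×57.5 + 32×62.5 + 40×67.5 + 22×72.5 = 9777.5
n = Σf = 163
Mean = 9777.5 / 163 = 59.9847

59.985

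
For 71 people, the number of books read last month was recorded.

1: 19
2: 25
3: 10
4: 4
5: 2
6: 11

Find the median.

Cumulative frequencies: 19, 44, 54, 58, 60, 71
n = 71, so the median is the value in position (n+1)/2 = 36.
Position 36 falls at value 2.

2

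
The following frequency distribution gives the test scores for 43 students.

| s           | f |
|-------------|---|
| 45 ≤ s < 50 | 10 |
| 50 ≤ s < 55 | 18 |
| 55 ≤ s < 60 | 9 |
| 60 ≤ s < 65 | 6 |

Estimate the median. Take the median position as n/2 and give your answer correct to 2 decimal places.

53.19

Cumulative frequencies: 10, 28, 37, 43
n = 43; position = n/2 = 21.5.
This falls in the class 50 ≤ s < 55: L = 50, F = 10, f = 18, h = 5.
Median ≈ 50 + ((21.5 − 10) / 18) × 5 = 53.1944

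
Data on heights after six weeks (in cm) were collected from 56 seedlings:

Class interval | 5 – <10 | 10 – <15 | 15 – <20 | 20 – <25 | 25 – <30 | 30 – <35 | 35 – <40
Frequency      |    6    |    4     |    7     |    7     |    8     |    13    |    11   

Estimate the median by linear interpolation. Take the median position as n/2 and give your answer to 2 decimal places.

Cumulative frequencies: 6, 10, 17, 24, 32, 45, 56
n = 56; position = n/2 = 28.
This falls in the class 25 – <30: L = 25, F = 24, f = 8, h = 5.
Median ≈ 25 + ((28 − 24) / 8) × 5 = 27.5000

27.50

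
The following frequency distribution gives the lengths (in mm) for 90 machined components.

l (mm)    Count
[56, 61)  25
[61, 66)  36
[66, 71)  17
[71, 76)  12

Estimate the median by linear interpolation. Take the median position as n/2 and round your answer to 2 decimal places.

63.78

Cumulative frequencies: 25, 61, 78, 90
n = 90; position = n/2 = 45.
This falls in the class [61, 66): L = 61, F = 25, f = 36, h = 5.
Median ≈ 61 + ((45 − 25) / 36) × 5 = 63.7778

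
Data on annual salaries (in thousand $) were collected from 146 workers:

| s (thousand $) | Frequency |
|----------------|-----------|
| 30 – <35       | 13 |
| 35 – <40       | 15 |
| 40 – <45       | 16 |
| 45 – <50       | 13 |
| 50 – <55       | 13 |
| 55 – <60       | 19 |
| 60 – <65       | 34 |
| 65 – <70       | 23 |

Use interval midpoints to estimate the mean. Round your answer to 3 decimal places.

52.979

Midpoints: 32.5, 37.5, 42.5, 47.5, 52.5, 57.5, 62.5, 67.5
Σfm = 13×32.5 + 15×37.5 + 16×42.5 + 13×47.5 + 13×52.5 + 19×57.5 + 34×62.5 + 23×67.5 = 7735
n = Σf = 146
Mean = 7735 / 146 = 52.9795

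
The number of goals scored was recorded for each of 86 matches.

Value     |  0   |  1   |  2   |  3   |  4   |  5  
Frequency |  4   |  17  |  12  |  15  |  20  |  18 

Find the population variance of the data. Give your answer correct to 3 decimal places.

Values: 0, 1, 2, 3, 4, 5
n = 86, Σfx = 256, mean = 2.9767
Σfx² = 970
Σf(x − x̄)² = Σfx² − (Σfx)²/n = 970 − 256²/86 = 207.9535
Population variance = 207.9535 / 86 = 2.4181

2.418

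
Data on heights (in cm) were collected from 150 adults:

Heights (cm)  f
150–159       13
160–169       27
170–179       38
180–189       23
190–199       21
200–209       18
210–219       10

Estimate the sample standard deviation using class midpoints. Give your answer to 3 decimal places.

17.049

Midpoints: 154.5, 164.5, 174.5, 184.5, 194.5, 204.5, 214.5
n = 150, Σfm = 27235, mean = 181.5667
Σfm² = 4988277.5
Σf(m − x̄)² = Σfm² − (Σfm)²/n = 4988277.5 − 27235²/150 = 43309.3333
Sample variance = 43309.3333 / 149 = 290.6667
Standard deviation = √290.6667 = 17.0489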